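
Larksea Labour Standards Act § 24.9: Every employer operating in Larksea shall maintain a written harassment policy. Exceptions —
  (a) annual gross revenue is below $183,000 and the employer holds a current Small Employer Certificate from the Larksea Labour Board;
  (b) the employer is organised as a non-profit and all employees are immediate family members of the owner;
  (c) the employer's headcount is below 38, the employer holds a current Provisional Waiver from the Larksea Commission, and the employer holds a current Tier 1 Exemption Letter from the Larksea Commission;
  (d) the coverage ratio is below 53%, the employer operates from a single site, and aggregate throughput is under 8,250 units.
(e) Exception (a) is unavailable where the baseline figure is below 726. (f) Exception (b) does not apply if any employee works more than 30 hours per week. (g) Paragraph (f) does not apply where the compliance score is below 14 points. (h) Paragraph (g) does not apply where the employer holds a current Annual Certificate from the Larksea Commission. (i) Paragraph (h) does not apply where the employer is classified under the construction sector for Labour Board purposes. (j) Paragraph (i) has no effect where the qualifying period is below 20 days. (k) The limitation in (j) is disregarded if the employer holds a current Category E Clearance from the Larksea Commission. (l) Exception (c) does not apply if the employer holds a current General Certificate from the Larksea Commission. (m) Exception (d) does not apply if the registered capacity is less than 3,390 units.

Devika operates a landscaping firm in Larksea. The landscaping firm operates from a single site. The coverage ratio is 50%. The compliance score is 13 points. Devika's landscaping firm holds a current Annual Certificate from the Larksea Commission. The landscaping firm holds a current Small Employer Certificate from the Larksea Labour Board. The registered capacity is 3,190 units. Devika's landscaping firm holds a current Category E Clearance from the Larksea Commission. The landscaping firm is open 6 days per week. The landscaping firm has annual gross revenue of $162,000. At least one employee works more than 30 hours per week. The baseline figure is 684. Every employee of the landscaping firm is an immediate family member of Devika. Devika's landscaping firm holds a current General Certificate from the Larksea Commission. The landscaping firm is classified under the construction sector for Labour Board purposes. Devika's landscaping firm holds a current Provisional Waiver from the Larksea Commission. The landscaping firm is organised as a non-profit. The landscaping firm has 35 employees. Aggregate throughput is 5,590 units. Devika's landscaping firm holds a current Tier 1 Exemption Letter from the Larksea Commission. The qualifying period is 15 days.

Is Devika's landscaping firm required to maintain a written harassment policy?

Exception (a) is satisfied on its face — annual gross revenue is $162,000, below the $183,000 limit; a current Small Employer Certificate is held. But applying paragraph (e): (e) is triggered — the baseline figure is 684, below the 726 limit. (a) is therefore removed.
Exception (b)'s conditions are all satisfied: the employer is a non-profit; every employee is an immediate family member. Under paragraphs (f)–(k): (f) is engaged (at least one employee exceeds 30 hours/week), but yields to (g): (g) operates against (f): the compliance score is 13 points, below the 14 points limit. (h) operates (a current Annual Certificate is held), but is overridden by (i): (i) applies — the landscaping firm is classified under the construction sector. (j) would limit (i) — the qualifying period is 15 days, below the 20 days limit — but (k) sets (j) aside: (k) is triggered — a current Category E Clearance is held. So (b) applies.
Exception (c): the employer's headcount is 35, below the 38 limit; a current Provisional Waiver is held; a current Tier 1 Exemption Letter is held — every condition holds. Turning to paragraph (l): (l) operates — a current General Certificate is held. Exception (c) does not apply.
Exception (d) is satisfied on its face — the coverage ratio is 50%, below the 53% limit; the employer operates from a single site; aggregate throughput is 5,590 units, under the 8,250 units limit. But: (m) operates against (d): the registered capacity is 3,190 units, less than the 3,390 units limit. So (d) is unavailable.

No — exception (b) applies; Devika's landscaping firm is not required to maintain a written harassment policy.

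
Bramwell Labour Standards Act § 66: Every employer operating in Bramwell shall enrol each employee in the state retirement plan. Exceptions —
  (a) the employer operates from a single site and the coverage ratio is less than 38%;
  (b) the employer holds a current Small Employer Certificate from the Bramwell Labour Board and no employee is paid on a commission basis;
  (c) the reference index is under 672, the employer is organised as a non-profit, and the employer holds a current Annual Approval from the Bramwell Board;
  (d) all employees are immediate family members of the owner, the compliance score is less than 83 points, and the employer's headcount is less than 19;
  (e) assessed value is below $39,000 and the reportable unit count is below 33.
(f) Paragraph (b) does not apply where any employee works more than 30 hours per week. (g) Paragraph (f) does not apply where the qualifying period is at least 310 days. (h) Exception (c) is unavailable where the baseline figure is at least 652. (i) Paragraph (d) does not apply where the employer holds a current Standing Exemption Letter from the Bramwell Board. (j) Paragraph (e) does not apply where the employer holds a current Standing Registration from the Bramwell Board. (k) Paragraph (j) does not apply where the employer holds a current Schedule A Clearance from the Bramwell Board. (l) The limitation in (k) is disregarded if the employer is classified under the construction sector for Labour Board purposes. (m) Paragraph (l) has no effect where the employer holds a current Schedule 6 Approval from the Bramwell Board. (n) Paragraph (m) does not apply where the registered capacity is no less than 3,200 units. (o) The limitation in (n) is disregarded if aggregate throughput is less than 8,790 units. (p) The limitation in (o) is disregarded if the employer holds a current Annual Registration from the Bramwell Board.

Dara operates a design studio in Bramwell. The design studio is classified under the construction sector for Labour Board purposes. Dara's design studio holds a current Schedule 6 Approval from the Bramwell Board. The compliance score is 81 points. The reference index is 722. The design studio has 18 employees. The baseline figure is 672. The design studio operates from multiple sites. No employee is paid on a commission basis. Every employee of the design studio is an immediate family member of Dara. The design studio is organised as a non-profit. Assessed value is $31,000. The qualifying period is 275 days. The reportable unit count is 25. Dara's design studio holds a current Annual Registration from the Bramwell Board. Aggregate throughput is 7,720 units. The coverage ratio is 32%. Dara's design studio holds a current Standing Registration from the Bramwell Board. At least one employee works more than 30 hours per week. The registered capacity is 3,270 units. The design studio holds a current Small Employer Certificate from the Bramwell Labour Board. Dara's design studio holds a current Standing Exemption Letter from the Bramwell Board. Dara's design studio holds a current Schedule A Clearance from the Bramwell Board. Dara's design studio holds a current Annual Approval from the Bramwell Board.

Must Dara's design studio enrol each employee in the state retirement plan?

Exception (a) does not apply: the employer operates from multiple sites.
Exception (b) is satisfied on its face — a current Small Employer Certificate is held; no employee is paid on commission. But: (f) operates against (b): at least one employee exceeds 30 hours/week. (g), which would lift (f), is not engaged — the qualifying period is 275 days, short of 310 days. Exception (b) does not apply.
Exception (c) requires that the reference index is under 672; but the reference index is 722, not under 672, so (c) is unavailable.
Exception (d) is satisfied on its face — every employee is an immediate family member; the compliance score is 81 points, less than the 83 points limit; the employer's headcount is 18, less than the 19 limit. Turning to paragraph (i): (i) operates against (d): a current Standing Exemption Letter is held. So (d) is unavailable.
Exception (e) is satisfied on its face — assessed value is $31,000, below the $39,000 limit; the reportable unit count is 25, below the 33 limit. However, paragraphs (j)–(p) must be considered: (j) is engaged — a current Standing Registration is held. (k) would limit (j) — a current Schedule A Clearance is held — but (l) sets (k) aside: (l) operates against (k): the design studio is classified under the construction sector. (m) is triggered (a current Schedule 6 Approval is held), but is overridden by (n): (n) operates against (m): the registered capacity is 3,270 units, meeting the 3,200 units threshold. (o) is engaged (aggregate throughput is 7,720 units, less than the 8,790 units limit), but is itself disapplied by (p): (p) operates against (o): a current Annual Registration is held. Exception (e) does not apply.
No exception is made out. Dara's design studio falls within the general rule.

Yes — Dara's design studio must enrol each employee in the state retirement plan.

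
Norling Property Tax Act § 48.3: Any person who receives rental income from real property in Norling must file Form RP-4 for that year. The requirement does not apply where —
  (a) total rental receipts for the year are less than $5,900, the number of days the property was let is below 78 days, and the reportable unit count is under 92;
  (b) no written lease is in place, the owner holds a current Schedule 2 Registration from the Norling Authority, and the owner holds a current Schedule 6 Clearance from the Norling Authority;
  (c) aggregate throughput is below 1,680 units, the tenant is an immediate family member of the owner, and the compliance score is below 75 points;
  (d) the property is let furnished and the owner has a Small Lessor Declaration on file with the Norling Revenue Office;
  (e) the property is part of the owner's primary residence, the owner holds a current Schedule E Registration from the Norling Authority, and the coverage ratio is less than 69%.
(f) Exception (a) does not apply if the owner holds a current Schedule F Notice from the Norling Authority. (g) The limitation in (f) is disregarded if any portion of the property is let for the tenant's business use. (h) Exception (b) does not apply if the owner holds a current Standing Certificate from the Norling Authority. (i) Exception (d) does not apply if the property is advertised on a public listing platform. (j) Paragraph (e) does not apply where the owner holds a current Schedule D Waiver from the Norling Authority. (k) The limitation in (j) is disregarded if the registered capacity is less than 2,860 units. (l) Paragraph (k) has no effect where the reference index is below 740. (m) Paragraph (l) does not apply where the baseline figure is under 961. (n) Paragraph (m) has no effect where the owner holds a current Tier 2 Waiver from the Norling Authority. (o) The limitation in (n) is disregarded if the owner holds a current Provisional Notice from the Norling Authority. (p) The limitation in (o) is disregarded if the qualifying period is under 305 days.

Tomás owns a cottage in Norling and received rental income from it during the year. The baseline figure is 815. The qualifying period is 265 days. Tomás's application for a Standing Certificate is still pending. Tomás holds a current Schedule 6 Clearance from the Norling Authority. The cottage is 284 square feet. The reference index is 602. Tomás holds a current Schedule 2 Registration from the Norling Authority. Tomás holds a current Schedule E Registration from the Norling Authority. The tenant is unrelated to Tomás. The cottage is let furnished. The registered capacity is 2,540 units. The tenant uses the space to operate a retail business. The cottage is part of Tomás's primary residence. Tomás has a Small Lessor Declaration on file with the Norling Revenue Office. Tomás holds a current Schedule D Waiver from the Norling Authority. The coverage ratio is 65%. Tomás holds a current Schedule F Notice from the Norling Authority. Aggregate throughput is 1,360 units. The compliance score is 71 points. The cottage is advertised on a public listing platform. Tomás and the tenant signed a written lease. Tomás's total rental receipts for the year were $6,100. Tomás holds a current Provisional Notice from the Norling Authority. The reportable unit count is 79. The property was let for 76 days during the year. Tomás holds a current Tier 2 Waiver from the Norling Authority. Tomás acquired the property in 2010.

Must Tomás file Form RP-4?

Exception (a) fails — total rental receipts for the year are $6,100, not less than $5,900.
Exception (b) does not apply: a written lease is in place.
Exception (c) fails — the tenant is unrelated to the owner.
Exception (d): the property is let furnished; a Small Lessor Declaration is on file — every condition holds. Turning to paragraph (i): (i) operates against (d): the property is publicly advertised. So (d) is unavailable.
Exception (e) is satisfied on its face — the cottage is part of the primary residence; a current Schedule E Registration is held; the coverage ratio is 65%, less than the 69% limit. But: (j) operates against (e): a current Schedule D Waiver is held. (k) would limit (j) — the registered capacity is 2,540 units, less than the 2,860 units limit — but (l) sets (k) aside: (l) operates against (k): the reference index is 602, below the 740 limit. (m) would limit (l) — the baseline figure is 815, under the 961 limit — but (n) sets (m) aside: (n) applies — a current Tier 2 Waiver is held. (o) would limit (n) — a current Provisional Notice is held — but (p) sets (o) aside: (p) operates against (o): the qualifying period is 265 days, under the 305 days limit. So (e) is unavailable.
No exception displaces § 48.3.

Yes — Tomás must file Form RP-4.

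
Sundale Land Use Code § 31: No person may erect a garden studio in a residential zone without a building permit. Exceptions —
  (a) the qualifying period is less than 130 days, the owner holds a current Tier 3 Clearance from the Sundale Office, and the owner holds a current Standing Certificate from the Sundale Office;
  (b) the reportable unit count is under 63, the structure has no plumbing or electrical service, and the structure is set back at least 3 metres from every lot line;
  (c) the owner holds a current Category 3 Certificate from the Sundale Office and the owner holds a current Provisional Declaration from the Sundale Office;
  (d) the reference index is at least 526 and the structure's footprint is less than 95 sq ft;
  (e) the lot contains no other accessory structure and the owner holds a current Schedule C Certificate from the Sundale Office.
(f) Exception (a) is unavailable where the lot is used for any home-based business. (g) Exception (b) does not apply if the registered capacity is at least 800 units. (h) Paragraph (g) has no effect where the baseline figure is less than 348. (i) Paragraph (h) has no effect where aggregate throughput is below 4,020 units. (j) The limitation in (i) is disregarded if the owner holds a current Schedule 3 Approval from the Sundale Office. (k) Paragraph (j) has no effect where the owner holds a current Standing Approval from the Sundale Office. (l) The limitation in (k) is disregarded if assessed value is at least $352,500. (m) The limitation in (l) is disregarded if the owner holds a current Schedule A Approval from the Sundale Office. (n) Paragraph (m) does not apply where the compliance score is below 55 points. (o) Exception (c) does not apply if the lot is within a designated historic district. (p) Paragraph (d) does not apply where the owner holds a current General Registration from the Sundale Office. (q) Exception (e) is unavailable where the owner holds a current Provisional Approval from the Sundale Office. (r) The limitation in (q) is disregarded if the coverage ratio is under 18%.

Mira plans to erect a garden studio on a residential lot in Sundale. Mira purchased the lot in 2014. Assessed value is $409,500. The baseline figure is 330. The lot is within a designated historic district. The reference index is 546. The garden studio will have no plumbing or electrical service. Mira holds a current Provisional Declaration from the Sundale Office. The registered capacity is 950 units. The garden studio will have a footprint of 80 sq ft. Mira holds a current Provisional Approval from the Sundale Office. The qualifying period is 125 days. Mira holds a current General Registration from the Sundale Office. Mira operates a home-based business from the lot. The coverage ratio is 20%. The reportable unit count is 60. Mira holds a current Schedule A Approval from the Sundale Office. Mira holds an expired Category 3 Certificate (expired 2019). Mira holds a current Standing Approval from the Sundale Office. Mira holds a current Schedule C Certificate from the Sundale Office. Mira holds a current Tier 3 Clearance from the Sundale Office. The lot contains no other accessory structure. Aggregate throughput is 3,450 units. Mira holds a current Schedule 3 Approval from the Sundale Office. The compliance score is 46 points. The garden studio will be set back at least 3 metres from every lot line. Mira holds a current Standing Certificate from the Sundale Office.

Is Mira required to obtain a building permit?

No — exception (b) applies; Mira does not need a building permit.

Exception (a) is satisfied on its face — the qualifying period is 125 days, less than the 130 days limit; a current Tier 3 Clearance is held; a current Standing Certificate is held. Turning to paragraph (f): (f) is engaged — a home-based business operates on the lot. Exception (a) does not apply.
Exception (b) is satisfied on its face — the reportable unit count is 60, under the 63 limit; there is no plumbing or electrical service; the setback is at least 3 m on every side. Under paragraphs (g)–(n): (g) is engaged (the registered capacity is 950 units, meeting the 800 units threshold), but is overridden by (h): (h) operates against (g): the baseline figure is 330, less than the 348 limit. (i) is triggered (aggregate throughput is 3,450 units, below the 4,020 units limit), but is displaced by (j): (j) operates against (i): a current Schedule 3 Approval is held. (k) operates (a current Standing Approval is held), but is set aside by (l): (l) operates against (k): assessed value is $409,500, meeting the $352,500 threshold. (m) applies (a current Schedule A Approval is held), but is set aside by (n): (n) operates — the compliance score is 46 points, below the 55 points limit. (b) remains available.
Exception (c) requires that the owner holds a current Category 3 Certificate from the Sundale Office; but there is no Category 3 Certificate in force, so (c) is unavailable.
Exception (d)'s conditions are all satisfied: the reference index is 546, meeting the 526 threshold; the structure's footprint is 80 sq ft, less than the 95 sq ft limit. However, paragraph (p) must be considered: (p) operates against (d): a current General Registration is held. (d) is therefore removed.
Exception (e) is satisfied on its face — the lot has no other accessory structure; a current Schedule C Certificate is held. But applying paragraphs (q)–(r): (q) operates — a current Provisional Approval is held. (r) does not operate here (the coverage ratio is 20%, not under 18%), so (q) stands. So (e) is unavailable.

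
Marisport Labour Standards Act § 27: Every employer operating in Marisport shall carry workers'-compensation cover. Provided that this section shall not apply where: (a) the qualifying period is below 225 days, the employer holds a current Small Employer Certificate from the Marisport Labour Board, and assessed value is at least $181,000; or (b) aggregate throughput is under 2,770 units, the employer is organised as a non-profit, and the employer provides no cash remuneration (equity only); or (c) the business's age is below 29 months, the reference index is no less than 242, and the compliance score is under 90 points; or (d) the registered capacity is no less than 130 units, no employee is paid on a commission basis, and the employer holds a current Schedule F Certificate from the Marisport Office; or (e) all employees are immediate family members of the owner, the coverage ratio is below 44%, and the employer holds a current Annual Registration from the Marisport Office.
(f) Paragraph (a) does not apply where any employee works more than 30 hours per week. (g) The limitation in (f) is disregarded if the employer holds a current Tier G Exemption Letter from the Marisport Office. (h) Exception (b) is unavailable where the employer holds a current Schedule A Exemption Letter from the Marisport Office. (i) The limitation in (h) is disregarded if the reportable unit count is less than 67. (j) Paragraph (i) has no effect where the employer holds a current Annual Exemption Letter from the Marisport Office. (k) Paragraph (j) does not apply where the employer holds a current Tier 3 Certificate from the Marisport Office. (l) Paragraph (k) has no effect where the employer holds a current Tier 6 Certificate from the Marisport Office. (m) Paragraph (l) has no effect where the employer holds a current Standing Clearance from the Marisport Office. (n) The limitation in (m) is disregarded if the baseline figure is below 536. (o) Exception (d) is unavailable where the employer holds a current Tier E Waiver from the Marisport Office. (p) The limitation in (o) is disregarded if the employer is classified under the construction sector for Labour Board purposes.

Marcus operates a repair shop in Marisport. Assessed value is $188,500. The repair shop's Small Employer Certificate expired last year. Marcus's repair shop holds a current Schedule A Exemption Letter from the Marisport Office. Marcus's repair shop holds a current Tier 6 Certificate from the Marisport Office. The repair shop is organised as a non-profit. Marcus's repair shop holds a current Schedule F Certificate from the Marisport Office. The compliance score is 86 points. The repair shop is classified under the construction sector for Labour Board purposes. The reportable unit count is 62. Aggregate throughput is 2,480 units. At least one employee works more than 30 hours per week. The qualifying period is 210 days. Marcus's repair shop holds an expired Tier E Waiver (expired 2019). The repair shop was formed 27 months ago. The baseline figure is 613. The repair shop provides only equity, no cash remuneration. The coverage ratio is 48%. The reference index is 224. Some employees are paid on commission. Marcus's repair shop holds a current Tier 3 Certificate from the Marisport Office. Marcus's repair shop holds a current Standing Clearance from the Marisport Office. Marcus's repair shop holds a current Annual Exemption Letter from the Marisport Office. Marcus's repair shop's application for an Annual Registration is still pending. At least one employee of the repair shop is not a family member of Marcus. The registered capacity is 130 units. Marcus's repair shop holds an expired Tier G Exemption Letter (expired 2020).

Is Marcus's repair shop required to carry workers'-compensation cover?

Exception (a) does not apply: the Small Employer Certificate has expired.
Exception (b) is satisfied on its face — aggregate throughput is 2,480 units, under the 2,770 units limit; the employer is a non-profit; remuneration is equity-only. Under paragraphs (h)–(n): (h) would limit (b) — a current Schedule A Exemption Letter is held — but (i) sets (h) aside: (i) operates against (h): the reportable unit count is 62, less than the 67 limit. (j) would limit (i) — a current Annual Exemption Letter is held — but (k) sets (j) aside: (k) applies — a current Tier 3 Certificate is held. (l) is triggered (a current Tier 6 Certificate is held), but is overridden by (m): (m) operates against (l): a current Standing Clearance is held. (n), which would lift (m), is inapplicable — the baseline figure is 613, not below 536. So (b) applies.
Exception (c) does not apply: the reference index is 224, short of 242.
Exception (d) does not apply: some employees are paid on commission.
Exception (e) does not apply: at least one employee is not a family member.

No — exception (b) applies; Marcus's repair shop is not required to carry workers'-compensation cover.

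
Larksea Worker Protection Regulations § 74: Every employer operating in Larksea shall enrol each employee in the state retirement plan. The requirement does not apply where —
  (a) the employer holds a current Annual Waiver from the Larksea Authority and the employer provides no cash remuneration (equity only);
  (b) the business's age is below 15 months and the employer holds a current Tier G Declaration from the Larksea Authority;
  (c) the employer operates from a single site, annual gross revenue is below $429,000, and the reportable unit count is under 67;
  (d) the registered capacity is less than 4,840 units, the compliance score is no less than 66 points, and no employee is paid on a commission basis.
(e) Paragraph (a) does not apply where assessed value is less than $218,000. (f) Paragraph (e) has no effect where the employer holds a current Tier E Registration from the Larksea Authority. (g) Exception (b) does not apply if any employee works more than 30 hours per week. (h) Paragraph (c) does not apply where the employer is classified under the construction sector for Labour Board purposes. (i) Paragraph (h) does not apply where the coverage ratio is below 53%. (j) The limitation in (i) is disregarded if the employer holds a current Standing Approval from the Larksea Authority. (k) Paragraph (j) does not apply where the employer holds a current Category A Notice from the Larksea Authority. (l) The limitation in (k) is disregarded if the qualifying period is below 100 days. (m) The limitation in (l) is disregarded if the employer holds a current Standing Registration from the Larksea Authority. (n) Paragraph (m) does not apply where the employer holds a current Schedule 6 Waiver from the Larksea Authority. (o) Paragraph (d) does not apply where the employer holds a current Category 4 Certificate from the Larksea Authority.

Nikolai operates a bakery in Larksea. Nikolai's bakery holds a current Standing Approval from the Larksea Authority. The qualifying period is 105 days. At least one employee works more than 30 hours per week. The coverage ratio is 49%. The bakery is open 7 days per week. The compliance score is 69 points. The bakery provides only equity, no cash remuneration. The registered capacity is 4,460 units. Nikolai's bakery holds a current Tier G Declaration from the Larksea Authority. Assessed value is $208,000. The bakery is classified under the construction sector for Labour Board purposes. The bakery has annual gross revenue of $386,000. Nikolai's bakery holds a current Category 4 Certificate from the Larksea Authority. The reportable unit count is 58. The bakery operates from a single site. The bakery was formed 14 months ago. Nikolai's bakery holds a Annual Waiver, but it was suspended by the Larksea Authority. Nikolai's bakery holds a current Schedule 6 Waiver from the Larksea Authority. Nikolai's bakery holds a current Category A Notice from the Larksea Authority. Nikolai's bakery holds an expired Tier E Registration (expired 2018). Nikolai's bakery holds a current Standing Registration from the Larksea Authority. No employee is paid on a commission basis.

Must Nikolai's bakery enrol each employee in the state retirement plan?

No — exception (c) applies; Nikolai's bakery is not required to enrol each employee in the state retirement plan.

Exception (a) does not apply: there is no Annual Waiver in force.
Exception (b): the business's age is 14 months, below the 15 months limit; a current Tier G Declaration is held — every condition holds. But applying paragraph (g): (g) operates against (b): at least one employee exceeds 30 hours/week. So (b) is unavailable.
Exception (c): the employer operates from a single site; annual gross revenue is $386,000, below the $429,000 limit; the reportable unit count is 58, under the 67 limit — every condition holds. As to paragraphs (h)–(n): (h) would limit (c) — the bakery is classified under the construction sector — but (i) sets (h) aside: (i) operates against (h): the coverage ratio is 49%, below the 53% limit. (j) would limit (i) — a current Standing Approval is held — but (k) sets (j) aside: (k) operates against (j): a current Category A Notice is held. (l) is inapplicable (the qualifying period is 105 days, not below 100 days), so (k) stands. So (c) applies.
Exception (d): the registered capacity is 4,460 units, less than the 4,840 units limit; the compliance score is 69 points, meeting the 66 points threshold; no employee is paid on commission — every condition holds. However, paragraph (o) must be considered: (o) is engaged — a current Category 4 Certificate is held. Exception (d) does not apply.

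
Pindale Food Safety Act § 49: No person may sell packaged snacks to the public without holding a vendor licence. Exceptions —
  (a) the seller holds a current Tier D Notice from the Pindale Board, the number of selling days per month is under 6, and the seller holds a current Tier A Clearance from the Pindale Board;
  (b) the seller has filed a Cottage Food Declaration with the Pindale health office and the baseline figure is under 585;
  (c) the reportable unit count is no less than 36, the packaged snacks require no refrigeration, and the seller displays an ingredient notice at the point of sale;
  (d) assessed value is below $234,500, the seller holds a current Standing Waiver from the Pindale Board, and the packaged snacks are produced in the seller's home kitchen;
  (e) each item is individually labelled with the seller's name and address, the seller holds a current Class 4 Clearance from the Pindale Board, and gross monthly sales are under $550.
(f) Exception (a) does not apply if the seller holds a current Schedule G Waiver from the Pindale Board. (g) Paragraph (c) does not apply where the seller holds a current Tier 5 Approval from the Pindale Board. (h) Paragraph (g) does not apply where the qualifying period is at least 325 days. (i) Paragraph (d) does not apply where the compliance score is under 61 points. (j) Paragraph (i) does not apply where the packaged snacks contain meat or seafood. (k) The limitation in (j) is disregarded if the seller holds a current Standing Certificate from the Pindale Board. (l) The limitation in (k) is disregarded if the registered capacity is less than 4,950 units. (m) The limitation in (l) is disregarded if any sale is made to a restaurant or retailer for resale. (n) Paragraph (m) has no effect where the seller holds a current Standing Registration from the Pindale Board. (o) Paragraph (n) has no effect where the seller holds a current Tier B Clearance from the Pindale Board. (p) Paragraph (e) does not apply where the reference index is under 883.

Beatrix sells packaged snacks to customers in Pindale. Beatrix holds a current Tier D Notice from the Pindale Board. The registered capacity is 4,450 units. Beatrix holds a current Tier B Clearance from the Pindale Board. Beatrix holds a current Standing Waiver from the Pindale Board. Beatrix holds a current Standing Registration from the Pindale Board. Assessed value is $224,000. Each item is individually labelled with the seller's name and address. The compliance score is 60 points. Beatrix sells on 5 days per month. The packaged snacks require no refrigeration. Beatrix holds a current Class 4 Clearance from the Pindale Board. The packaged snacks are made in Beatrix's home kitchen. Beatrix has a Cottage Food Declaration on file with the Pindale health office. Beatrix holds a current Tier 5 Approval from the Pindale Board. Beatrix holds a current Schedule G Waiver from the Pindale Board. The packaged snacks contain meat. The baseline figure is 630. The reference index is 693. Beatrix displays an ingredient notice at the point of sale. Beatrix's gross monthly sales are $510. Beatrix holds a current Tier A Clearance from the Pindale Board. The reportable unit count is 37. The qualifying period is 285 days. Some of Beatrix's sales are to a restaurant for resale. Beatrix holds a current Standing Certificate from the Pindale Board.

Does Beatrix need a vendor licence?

Exception (a) is satisfied on its face — a current Tier D Notice is held; the number of selling days per month is 5, under the 6 limit; a current Tier A Clearance is held. Turning to paragraph (f): (f) operates against (a): a current Schedule G Waiver is held. Exception (a) does not apply.
Exception (b) requires that the baseline figure is under 585; but the baseline figure is 630, not under 585, so (b) is unavailable.
Exception (c) is satisfied on its face — the reportable unit count is 37, meeting the 36 threshold; the packaged snacks are shelf-stable; an ingredient notice is displayed. However, paragraphs (g)–(h) must be considered: (g) applies — a current Tier 5 Approval is held. (h), which would lift (g), is not engaged — the qualifying period is 285 days, short of 325 days. So (c) is unavailable.
All of (d)'s requirements are met (assessed value is $224,000, below the $234,500 limit; a current Standing Waiver is held; the packaged snacks are home-kitchen produced). But applying paragraphs (i)–(o): (i) operates against (d): the compliance score is 60 points, under the 61 points limit. (j) would limit (i) — the packaged snacks contain meat — but (k) sets (j) aside: (k) operates — a current Standing Certificate is held. (l) is triggered (the registered capacity is 4,450 units, less than the 4,950 units limit), but yields to (m): (m) operates against (l): some sales are to a restaurant for resale. (n) would limit (m) — a current Standing Registration is held — but (o) sets (n) aside: (o) is engaged — a current Tier B Clearance is held. (d) is therefore removed.
Exception (e) is satisfied on its face — items are individually labelled; a current Class 4 Clearance is held; gross monthly sales are $510, under the $550 limit. Turning to paragraph (p): (p) applies — the reference index is 693, under the 883 limit. Exception (e) does not apply.
None of the exceptions is available; § 49 applies in full.

Yes — Beatrix must hold a vendor licence.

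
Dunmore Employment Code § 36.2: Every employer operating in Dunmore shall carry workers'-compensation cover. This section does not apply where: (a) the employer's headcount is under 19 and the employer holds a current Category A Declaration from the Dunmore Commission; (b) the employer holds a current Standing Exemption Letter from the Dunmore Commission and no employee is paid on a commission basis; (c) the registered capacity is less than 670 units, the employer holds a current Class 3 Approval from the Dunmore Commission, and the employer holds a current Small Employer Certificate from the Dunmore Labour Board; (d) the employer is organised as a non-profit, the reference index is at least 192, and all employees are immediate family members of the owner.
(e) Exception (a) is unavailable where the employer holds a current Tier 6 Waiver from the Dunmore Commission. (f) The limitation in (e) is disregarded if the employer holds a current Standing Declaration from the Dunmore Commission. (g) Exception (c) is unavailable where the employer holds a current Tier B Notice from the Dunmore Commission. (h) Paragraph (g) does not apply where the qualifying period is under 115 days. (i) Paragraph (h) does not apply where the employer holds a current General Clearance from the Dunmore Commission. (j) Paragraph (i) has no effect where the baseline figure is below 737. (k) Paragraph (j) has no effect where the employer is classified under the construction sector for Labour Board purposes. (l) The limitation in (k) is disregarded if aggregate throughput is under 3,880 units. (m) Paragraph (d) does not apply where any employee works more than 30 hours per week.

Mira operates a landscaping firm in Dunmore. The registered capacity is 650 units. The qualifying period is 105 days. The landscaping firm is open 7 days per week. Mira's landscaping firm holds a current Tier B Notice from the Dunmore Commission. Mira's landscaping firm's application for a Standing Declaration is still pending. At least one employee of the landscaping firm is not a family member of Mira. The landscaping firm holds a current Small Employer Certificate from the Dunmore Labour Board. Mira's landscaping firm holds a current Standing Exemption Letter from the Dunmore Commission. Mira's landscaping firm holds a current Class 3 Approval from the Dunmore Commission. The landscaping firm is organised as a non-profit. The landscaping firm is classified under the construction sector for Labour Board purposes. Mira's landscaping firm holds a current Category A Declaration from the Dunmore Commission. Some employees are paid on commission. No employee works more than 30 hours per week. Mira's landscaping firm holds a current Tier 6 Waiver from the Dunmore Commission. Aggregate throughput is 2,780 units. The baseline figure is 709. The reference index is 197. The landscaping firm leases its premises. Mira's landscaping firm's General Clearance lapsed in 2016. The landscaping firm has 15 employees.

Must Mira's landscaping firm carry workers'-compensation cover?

All of (a)'s requirements are met (the employer's headcount is 15, under the 19 limit; a current Category A Declaration is held). Turning to paragraphs (e)–(f): (e) is triggered — a current Tier 6 Waiver is held. (f) is inapplicable (no current Standing Declaration is held), so (e) stands. (a) is therefore removed.
Exception (b) fails — some employees are paid on commission.
Exception (c)'s conditions are all satisfied: the registered capacity is 650 units, less than the 670 units limit; a current Class 3 Approval is held; a current Small Employer Certificate is held. Under paragraphs (g)–(l): (g) is engaged (a current Tier B Notice is held), but is displaced by (h): (h) applies — the qualifying period is 105 days, under the 115 days limit. (i), which would lift (h), is not engaged — the General Clearance is not current. So (c) applies.
Exception (d) requires that all employees are immediate family members of the owner; but at least one employee is not a family member, so (d) is unavailable.

No — exception (c) applies; Mira's landscaping firm is not required to carry workers'-compensation cover.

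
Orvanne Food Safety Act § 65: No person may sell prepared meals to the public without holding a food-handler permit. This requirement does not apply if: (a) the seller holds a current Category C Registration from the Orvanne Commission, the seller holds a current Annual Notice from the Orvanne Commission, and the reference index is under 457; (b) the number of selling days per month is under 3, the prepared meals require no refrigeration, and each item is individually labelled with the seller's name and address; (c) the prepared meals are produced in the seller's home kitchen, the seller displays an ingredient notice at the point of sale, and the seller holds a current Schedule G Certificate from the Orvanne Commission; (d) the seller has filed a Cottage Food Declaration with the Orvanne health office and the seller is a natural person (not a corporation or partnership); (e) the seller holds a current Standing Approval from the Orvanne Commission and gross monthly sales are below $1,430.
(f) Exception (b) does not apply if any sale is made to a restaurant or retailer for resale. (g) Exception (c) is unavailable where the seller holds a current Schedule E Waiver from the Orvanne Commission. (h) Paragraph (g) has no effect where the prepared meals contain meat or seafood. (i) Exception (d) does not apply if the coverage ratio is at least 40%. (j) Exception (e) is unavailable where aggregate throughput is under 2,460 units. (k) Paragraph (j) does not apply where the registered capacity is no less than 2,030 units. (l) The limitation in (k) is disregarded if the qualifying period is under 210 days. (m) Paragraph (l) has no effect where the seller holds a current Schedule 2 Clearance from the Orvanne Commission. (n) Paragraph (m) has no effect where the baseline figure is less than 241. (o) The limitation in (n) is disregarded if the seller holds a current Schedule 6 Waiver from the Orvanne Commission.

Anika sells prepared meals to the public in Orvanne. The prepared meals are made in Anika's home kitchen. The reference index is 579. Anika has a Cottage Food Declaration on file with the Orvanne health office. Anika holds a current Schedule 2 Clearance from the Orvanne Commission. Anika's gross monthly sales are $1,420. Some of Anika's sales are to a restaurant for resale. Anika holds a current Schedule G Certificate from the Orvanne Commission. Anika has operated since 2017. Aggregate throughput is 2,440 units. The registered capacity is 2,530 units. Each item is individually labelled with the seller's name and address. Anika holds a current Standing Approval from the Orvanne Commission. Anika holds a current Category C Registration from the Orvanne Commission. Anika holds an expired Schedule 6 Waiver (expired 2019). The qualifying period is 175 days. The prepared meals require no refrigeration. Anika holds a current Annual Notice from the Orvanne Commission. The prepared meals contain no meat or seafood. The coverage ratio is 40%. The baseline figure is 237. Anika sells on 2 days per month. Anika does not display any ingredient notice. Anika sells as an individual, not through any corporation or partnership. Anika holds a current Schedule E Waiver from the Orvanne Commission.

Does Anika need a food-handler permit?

Exception (a) fails — the reference index is 579, not under 457.
Exception (b): the number of selling days per month is 2, under the 3 limit; the prepared meals are shelf-stable; items are individually labelled — every condition holds. However, paragraph (f) must be considered: (f) operates against (b): some sales are to a restaurant for resale. Exception (b) does not apply.
Exception (c) requires that the seller displays an ingredient notice at the point of sale; but no ingredient notice is displayed, so (c) is unavailable.
Exception (d): a Cottage Food Declaration is on file; the seller is a natural person — every condition holds. But applying paragraph (i): (i) operates — the coverage ratio is 40%, meeting the 40% threshold. So (d) is unavailable.
All of (e)'s requirements are met (a current Standing Approval is held; gross monthly sales are $1,420, below the $1,430 limit). But: (j) operates — aggregate throughput is 2,440 units, under the 2,460 units limit. (k) operates (the registered capacity is 2,530 units, meeting the 2,030 units threshold), but is set aside by (l): (l) is engaged — the qualifying period is 175 days, under the 210 days limit. (m) would limit (l) — a current Schedule 2 Clearance is held — but (n) sets (m) aside: (n) applies — the baseline figure is 237, less than the 241 limit. (o) is inapplicable (there is no Schedule 6 Waiver in force), so (n) stands. Exception (e) does not apply.
No exception displaces § 65.

Yes — Anika must hold a food-handler permit.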